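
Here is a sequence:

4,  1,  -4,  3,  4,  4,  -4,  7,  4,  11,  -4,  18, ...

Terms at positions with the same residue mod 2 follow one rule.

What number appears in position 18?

Split by position mod 2 into 2 tracks.
Stream A: 4, -4, 4, -4, 4, -4 — alternating ±4.
Stream B: 1, 3, 4, 7, 11, 18 — Fibonacci-style (each term is the sum of the two before it).
The 18th slot belongs to stream B; its 9th term is 76.

76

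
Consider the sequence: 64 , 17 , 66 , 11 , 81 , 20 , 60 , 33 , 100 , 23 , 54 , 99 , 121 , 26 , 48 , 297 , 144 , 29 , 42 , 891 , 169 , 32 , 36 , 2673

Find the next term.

196

Split by position mod 4 into 4 tracks.
Subsequence A: 64, 81, 100, 121, 144, 169 (consecutive squares n² from n = 8).
Subsequence B: 17, 20, 23, 26, 29, 32 (arithmetic, step +3).
Subsequence C: 66, 60, 54, 48, 42, 36 (subtracting 6 each time).
Subsequence D: 11, 33, 99, 297, 891, 2673 (geometric, ×3 each step).
Position 25 falls in subsequence A as its term 7, giving 196.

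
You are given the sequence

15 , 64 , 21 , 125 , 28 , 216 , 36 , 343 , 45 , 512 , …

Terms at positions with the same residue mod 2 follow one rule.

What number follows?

55

Split by position mod 2 into 2 tracks.
Subsequence A: 15, 21, 28, 36, 45. The triangular numbers T_5, T_6, ….
Subsequence B: 64, 125, 216, 343, 512. Consecutive cubes n³ from n = 4.
The 11th slot belongs to subsequence A; its 6th term is 55.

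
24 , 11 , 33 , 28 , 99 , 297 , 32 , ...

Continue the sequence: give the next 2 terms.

891, 2673

Positions follow the repeating pattern ABB; grouping by letter gives 2 tracks.
Subsequence A = 24, 28, 32: linear: a_n = 20 + 4·n.
Subsequence B = 11, 33, 99, 297: a geometric progression (common ratio 3).
Term 8 comes from subsequence B (its 5th entry): 891.
The 9th slot belongs to subsequence B; its 6th term is 2673.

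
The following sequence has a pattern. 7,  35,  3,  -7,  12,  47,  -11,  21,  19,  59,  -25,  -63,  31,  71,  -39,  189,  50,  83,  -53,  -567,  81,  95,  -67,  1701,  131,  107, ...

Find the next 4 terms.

-81, -5103, 212, 119

Split by position mod 4 into 4 tracks.
Stream A: 7, 12, 19, 31, 50, 81, 131 (each term equals the sum of the previous two).
Stream B: 35, 47, 59, 71, 83, 95, 107 (linear: a_n = 23 + 12·n).
Stream C: 3, -11, -25, -39, -53, -67 (arithmetic, step −14).
Stream D: -7, 21, -63, 189, -567, 1701 (geometric, ×-3 each step).
Term 27 comes from stream C (its 7th entry): -81.
The 28th slot belongs to stream D; its 7th term is -5103.
The 29th slot belongs to stream A; its 8th term is 212.
Position 30 falls in stream B as its term 8, giving 119.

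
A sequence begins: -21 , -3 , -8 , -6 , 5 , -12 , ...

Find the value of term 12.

-96

Odd-indexed and even-indexed terms follow separate rules.
Subsequence A: -21, -8, 5 — linear: a_n = -34 + 13·n.
Subsequence B: -3, -6, -12 — multiplying by 2 each time.
Position 12 → subsequence B, term 6 = -96.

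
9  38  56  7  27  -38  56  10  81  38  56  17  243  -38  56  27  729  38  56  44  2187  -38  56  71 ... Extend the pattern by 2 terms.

6561, 38

Split by position mod 4 into 4 tracks.
Track A: 9, 27, 81, 243, 729, 2187 — successive powers of 3.
Track B: 38, -38, 38, -38, 38, -38 — the oscillation 38·(−1)^(n+1).
Track C: 56, 56, 56, 56, 56, 56 — constant 56.
Track D: 7, 10, 17, 27, 44, 71 — each term equals the sum of the previous two.
Position 25 → track A, term 7 = 6561.
Position 26 falls in track B as its term 7, giving 38.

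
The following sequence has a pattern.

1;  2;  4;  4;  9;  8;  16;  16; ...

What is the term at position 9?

25

Positions 1, 3, 5, … form one subsequence and positions 2, 4, 6, … form another.
Track A: 1, 4, 9, 16 — perfect squares starting at 1².
Track B: 2, 4, 8, 16 — powers 2^1, 2^2, 2^3, ….
Position 9 → track A, term 5 = 25.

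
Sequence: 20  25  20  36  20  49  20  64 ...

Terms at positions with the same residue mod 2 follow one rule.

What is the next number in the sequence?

The terms cycle through 2 interleaved subsequences.
Stream A: 20, 20, 20, 20 (always 20).
Stream B: 25, 36, 49, 64 (perfect squares starting at 5²).
Term 9 comes from stream A (its 5th entry): 20.

20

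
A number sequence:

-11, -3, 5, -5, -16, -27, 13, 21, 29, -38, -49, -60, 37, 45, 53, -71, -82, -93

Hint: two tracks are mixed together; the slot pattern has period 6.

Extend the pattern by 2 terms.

61, 69

The slot pattern repeats as AAABBB (period 6), so there are 2 interleaved tracks.
Subsequence A is -11, -3, 5, 13, 21, 29, 37, 45, 53, which is adding 8 each time.
Subsequence B is -5, -16, -27, -38, -49, -60, -71, -82, -93, which is linear: a_n = 6 − 11·n.
The 19th slot belongs to subsequence A; its 10th term is 61.
The 20th slot belongs to subsequence A; its 11th term is 69.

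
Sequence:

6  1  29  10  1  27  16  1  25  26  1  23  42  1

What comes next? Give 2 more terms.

Taking every 3rd term gives 3 separate tracks.
Stream A = 6, 10, 16, 26, 42: each term equals the sum of the previous two.
Stream B = 1, 1, 1, 1, 1: constant 1.
Stream C = 29, 27, 25, 23: subtracting 2 each time.
The 15th slot belongs to stream C; its 5th term is 21.
Term 16 comes from stream A (its 6th entry): 68.

21, 68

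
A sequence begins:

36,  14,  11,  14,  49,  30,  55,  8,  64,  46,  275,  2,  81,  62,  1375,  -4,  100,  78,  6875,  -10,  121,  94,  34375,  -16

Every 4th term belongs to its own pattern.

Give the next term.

The terms cycle through 4 interleaved subsequences.
Stream A: 36, 49, 64, 81, 100, 121. The squares 6², 7², 8², ….
Stream B: 14, 30, 46, 62, 78, 94. Arithmetic, step +16.
Stream C: 11, 55, 275, 1375, 6875, 34375. A geometric progression (common ratio 5).
Stream D: 14, 8, 2, -4, -10, -16. Arithmetic, step −6.
The 25th slot belongs to stream A; its 7th term is 144.

144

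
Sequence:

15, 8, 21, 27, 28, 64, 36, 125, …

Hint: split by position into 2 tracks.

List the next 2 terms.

45, 216

Odd-indexed and even-indexed terms follow separate rules.
Track A is 15, 21, 28, 36, which is triangular numbers n(n+1)/2 for n = 5, 6, ….
Track B is 8, 27, 64, 125, which is the cubes 2³, 3³, 4³, ….
The 9th slot belongs to track A; its 5th term is 45.
Position 10 → track B, term 5 = 216.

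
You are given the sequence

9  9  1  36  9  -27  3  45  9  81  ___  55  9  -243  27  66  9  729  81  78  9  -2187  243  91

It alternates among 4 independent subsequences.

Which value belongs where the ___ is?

9

The terms cycle through 4 interleaved subsequences.
Track A is 9, 9, 9, 9, 9, 9, which is constant 9.
Track B is 9, -27, 81, -243, 729, -2187, which is geometric with ratio -3.
Track C is 1, 3, ?, 27, 81, 243, which is powers of 3.
Track D is 36, 45, 55, 66, 78, 91, which is the triangular numbers T_8, T_9, ….
Filling track C at index 3 by its rule yields 9.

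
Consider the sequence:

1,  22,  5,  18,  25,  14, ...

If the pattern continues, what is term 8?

Taking every 2nd term gives 2 separate tracks.
Track A: 1, 5, 25 (successive powers of 5).
Track B: 22, 18, 14 (arithmetic with common difference −4).
Position 8 → track B, term 4 = 10.

10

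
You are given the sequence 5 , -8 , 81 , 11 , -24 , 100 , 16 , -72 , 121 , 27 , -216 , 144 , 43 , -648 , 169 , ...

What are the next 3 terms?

70, -1944, 196

Taking every 3rd term gives 3 separate tracks.
Track A: 5, 11, 16, 27, 43 — Fibonacci-style (each term is the sum of the two before it).
Track B: -8, -24, -72, -216, -648 — a geometric progression (common ratio 3).
Track C: 81, 100, 121, 144, 169 — perfect squares starting at 9².
Position 16 → track A, term 6 = 70.
Position 17 → track B, term 6 = -1944.
Position 18 falls in track C as its term 6, giving 196.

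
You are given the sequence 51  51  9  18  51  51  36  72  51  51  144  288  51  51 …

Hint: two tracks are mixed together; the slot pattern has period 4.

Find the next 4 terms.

576, 1152, 51, 51

The slot pattern repeats as AABB (period 4), so there are 2 interleaved tracks.
Stream A = 51, 51, 51, 51, 51, 51, 51, 51: always 51.
Stream B = 9, 18, 36, 72, 144, 288: a geometric progression (common ratio 2).
Term 15 comes from stream B (its 7th entry): 576.
Position 16 → stream B, term 8 = 1152.
Position 17 falls in stream A as its term 9, giving 51.
Term 18 comes from stream A (its 10th entry): 51.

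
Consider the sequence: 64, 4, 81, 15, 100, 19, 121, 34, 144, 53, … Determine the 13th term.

196

Split by position mod 2 into 2 tracks.
Track A = 64, 81, 100, 121, 144: consecutive squares n² from n = 8.
Track B = 4, 15, 19, 34, 53: a Fibonacci-like recurrence a_n = a_{n-1} + a_{n-2}.
Position 13 falls in track A as its term 7, giving 196.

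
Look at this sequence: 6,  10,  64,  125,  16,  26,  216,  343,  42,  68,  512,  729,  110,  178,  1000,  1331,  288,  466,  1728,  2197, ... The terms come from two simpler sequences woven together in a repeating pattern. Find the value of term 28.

4913

Reading positions in blocks of 4 reveals the pattern AABB — 2 tracks woven together.
Stream A = 6, 10, 16, 26, 42, 68, 110, 178, 288, 466: a Fibonacci-like recurrence a_n = a_{n-1} + a_{n-2}.
Stream B = 64, 125, 216, 343, 512, 729, 1000, 1331, 1728, 2197: perfect cubes starting at 4³.
Term 28 comes from stream B (its 14th entry): 4913.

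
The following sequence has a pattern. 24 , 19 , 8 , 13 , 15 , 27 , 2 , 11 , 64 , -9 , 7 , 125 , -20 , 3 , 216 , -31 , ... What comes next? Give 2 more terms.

-1, 343

Split by position mod 3: positions 1, 4, 7, … form one track, and each other residue class forms its own.
Subsequence A is 24, 13, 2, -9, -20, -31, which is linear: a_n = 35 − 11·n.
Subsequence B is 19, 15, 11, 7, 3, which is subtracting 4 each time.
Subsequence C is 8, 27, 64, 125, 216, which is consecutive cubes n³ from n = 2.
Position 17 falls in subsequence B as its term 6, giving -1.
Position 18 → subsequence C, term 6 = 343.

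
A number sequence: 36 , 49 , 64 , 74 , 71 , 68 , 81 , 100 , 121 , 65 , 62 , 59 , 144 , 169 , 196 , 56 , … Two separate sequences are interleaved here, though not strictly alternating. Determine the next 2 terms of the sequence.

Reading positions in blocks of 6 reveals the pattern AAABBB — 2 tracks woven together.
Track A is 36, 49, 64, 81, 100, 121, 144, 169, 196, which is the squares 6², 7², 8², ….
Track B is 74, 71, 68, 65, 62, 59, 56, which is arithmetic, step −3.
Position 17 falls in track B as its term 8, giving 53.
Position 18 falls in track B as its term 9, giving 50.

53, 50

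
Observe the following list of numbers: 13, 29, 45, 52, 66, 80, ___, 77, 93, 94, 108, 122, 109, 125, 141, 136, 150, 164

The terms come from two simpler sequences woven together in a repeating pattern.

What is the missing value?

61

Positions follow the repeating pattern AAABBB; grouping by letter gives 2 tracks.
Track A: 13, 29, 45, ?, 77, 93, 109, 125, 141 — arithmetic, step +16.
Track B: 52, 66, 80, 94, 108, 122, 136, 150, 164 — adding 14 each time.
The gap is track A's term 4; the rule gives 61.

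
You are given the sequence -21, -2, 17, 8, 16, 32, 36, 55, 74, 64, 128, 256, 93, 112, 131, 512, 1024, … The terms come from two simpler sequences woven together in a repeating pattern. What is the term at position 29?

Positions follow the repeating pattern AAABBB; grouping by letter gives 2 tracks.
Stream A: -21, -2, 17, 36, 55, 74, 93, 112, 131. Arithmetic with common difference +19.
Stream B: 8, 16, 32, 64, 128, 256, 512, 1024. Successive powers of 2.
Position 29 → stream B, term 14 = 65536.

65536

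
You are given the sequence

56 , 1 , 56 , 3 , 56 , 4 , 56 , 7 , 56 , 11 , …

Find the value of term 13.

56

Odd-indexed and even-indexed terms follow separate rules.
Stream A: 56, 56, 56, 56, 56 — the constant sequence 56.
Stream B: 1, 3, 4, 7, 11 — Fibonacci-style (each term is the sum of the two before it).
The 13th slot belongs to stream A; its 7th term is 56.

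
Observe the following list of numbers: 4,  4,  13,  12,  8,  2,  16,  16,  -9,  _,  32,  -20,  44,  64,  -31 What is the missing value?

Split by position mod 3: positions 1, 4, 7, … form one track, and each other residue class forms its own.
Subsequence A = 4, 12, 16, ?, 44: each term equals the sum of the previous two.
Subsequence B = 4, 8, 16, 32, 64: successive powers of 2.
Subsequence C = 13, 2, -9, -20, -31: subtracting 11 each time.
Filling subsequence A at index 4 by its rule yields 28.

28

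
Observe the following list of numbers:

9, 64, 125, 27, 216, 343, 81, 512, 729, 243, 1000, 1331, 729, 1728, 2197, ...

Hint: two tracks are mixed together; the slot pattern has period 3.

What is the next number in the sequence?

Reading positions in blocks of 3 reveals the pattern ABB — 2 tracks woven together.
Track A: 9, 27, 81, 243, 729 — powers of 3.
Track B: 64, 125, 216, 343, 512, 729, 1000, 1331, 1728, 2197 — the cubes 4³, 5³, 6³, ….
Position 16 → track A, term 6 = 2187.

2187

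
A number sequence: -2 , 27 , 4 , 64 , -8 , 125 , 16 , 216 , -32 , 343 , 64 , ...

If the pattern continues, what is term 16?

Split by position mod 2 into 2 tracks.
Subsequence A: -2, 4, -8, 16, -32, 64 (multiplying by -2 each time).
Subsequence B: 27, 64, 125, 216, 343 (consecutive cubes n³ from n = 3).
Position 16 falls in subsequence B as its term 8, giving 1000.

1000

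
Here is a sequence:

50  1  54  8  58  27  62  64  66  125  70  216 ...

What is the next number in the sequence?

74

Odd-indexed and even-indexed terms follow separate rules.
Stream A: 50, 54, 58, 62, 66, 70. Arithmetic, step +4.
Stream B: 1, 8, 27, 64, 125, 216. Consecutive cubes n³ from n = 1.
Position 13 → stream A, term 7 = 74.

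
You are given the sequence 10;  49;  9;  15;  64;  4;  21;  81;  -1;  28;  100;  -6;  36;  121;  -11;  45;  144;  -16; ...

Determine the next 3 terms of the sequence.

55, 169, -21

Split by position mod 3: positions 1, 4, 7, … form one track, and each other residue class forms its own.
Track A = 10, 15, 21, 28, 36, 45: the triangular numbers T_4, T_5, ….
Track B = 49, 64, 81, 100, 121, 144: consecutive squares n² from n = 7.
Track C = 9, 4, -1, -6, -11, -16: linear: a_n = 14 − 5·n.
Position 19 → track A, term 7 = 55.
The 20th slot belongs to track B; its 7th term is 169.
Position 21 → track C, term 7 = -21.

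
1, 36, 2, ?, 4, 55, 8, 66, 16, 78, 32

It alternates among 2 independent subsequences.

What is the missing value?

45

The terms cycle through 2 interleaved subsequences.
Stream A: 1, 2, 4, 8, 16, 32 — successive powers of 2.
Stream B: 36, ?, 55, 66, 78 — triangular numbers n(n+1)/2 for n = 8, 9, ….
Stream B's pattern makes the blank 45.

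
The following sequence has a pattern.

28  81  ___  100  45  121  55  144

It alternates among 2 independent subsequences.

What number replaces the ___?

The terms cycle through 2 interleaved subsequences.
Subsequence A: 28, ?, 45, 55 — triangular numbers n(n+1)/2 for n = 7, 8, ….
Subsequence B: 81, 100, 121, 144 — consecutive squares n² from n = 9.
Filling subsequence A at index 2 by its rule yields 36.

36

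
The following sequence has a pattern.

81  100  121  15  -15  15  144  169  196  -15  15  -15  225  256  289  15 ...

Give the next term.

Reading positions in blocks of 6 reveals the pattern AAABBB — 2 tracks woven together.
Track A = 81, 100, 121, 144, 169, 196, 225, 256, 289: consecutive squares n² from n = 9.
Track B = 15, -15, 15, -15, 15, -15, 15: the oscillation 15·(−1)^(n+1).
The 17th slot belongs to track B; its 8th term is -15.

-15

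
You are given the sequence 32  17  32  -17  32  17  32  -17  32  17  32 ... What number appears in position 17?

Taking every 2nd term gives 2 separate tracks.
Stream A = 32, 32, 32, 32, 32, 32: always 32.
Stream B = 17, -17, 17, -17, 17: alternating ±17.
The 17th slot belongs to stream A; its 9th term is 32.

32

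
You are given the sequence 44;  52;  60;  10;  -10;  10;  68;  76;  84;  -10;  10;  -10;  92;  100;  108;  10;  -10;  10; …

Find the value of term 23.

Reading positions in blocks of 6 reveals the pattern AAABBB — 2 tracks woven together.
Track A is 44, 52, 60, 68, 76, 84, 92, 100, 108, which is arithmetic, step +8.
Track B is 10, -10, 10, -10, 10, -10, 10, -10, 10, which is alternating ±10.
Term 23 comes from track B (its 11th entry): 10.

10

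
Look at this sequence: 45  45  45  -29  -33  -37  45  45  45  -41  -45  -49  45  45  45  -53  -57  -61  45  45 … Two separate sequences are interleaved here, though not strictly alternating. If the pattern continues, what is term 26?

The slot pattern repeats as AAABBB (period 6), so there are 2 interleaved tracks.
Track A: 45, 45, 45, 45, 45, 45, 45, 45, 45, 45, 45. Always 45.
Track B: -29, -33, -37, -41, -45, -49, -53, -57, -61. Linear: a_n = -25 − 4·n.
Position 26 → track A, term 14 = 45.

45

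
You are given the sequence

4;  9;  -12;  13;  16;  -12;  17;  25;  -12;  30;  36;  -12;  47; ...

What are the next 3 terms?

The terms cycle through 3 interleaved subsequences.
Track A: 4, 13, 17, 30, 47 — each term equals the sum of the previous two.
Track B: 9, 16, 25, 36 — the squares 3², 4², 5², ….
Track C: -12, -12, -12, -12 — the constant sequence -12.
Position 14 → track B, term 5 = 49.
Term 15 comes from track C (its 5th entry): -12.
The 16th slot belongs to track A; its 6th term is 77.

49, -12, 77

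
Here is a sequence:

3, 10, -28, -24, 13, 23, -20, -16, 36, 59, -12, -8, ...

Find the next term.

The slot pattern repeats as AABB (period 4), so there are 2 interleaved tracks.
Subsequence A: 3, 10, 13, 23, 36, 59 — Fibonacci-style (each term is the sum of the two before it).
Subsequence B: -28, -24, -20, -16, -12, -8 — linear: a_n = -32 + 4·n.
The 13th slot belongs to subsequence A; its 7th term is 95.

95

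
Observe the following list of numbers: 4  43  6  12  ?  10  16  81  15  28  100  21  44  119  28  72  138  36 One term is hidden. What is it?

Split by position mod 3 into 3 tracks.
Stream A: 4, 12, 16, 28, 44, 72. A Fibonacci-like recurrence a_n = a_{n-1} + a_{n-2}.
Stream B: 43, ?, 81, 100, 119, 138. Arithmetic with common difference +19.
Stream C: 6, 10, 15, 21, 28, 36. Triangular numbers starting at T_3.
The gap is stream B's term 2; the rule gives 62.

62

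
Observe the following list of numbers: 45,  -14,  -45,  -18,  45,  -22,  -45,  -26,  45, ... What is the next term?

Positions 1, 3, 5, … form one subsequence and positions 2, 4, 6, … form another.
Stream A: 45, -45, 45, -45, 45. The oscillation 45·(−1)^(n+1).
Stream B: -14, -18, -22, -26. Arithmetic with common difference −4.
Position 10 falls in stream B as its term 5, giving -30.

-30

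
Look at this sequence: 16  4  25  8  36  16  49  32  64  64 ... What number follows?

Odd-indexed and even-indexed terms follow separate rules.
Track A is 16, 25, 36, 49, 64, which is consecutive squares n² from n = 4.
Track B is 4, 8, 16, 32, 64, which is powers of 2.
Term 11 comes from track A (its 6th entry): 81.

81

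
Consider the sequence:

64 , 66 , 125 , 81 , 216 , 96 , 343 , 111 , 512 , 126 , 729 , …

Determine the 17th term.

1728

Positions 1, 3, 5, … form one subsequence and positions 2, 4, 6, … form another.
Track A = 64, 125, 216, 343, 512, 729: perfect cubes starting at 4³.
Track B = 66, 81, 96, 111, 126: arithmetic with common difference +15.
Position 17 → track A, term 9 = 1728.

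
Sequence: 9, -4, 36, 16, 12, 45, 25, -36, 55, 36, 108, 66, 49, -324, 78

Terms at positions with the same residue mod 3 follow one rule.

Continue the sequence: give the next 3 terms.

64, 972, 91

Taking every 3rd term gives 3 separate tracks.
Subsequence A: 9, 16, 25, 36, 49 — the squares 3², 4², 5², ….
Subsequence B: -4, 12, -36, 108, -324 — geometric, ×-3 each step.
Subsequence C: 36, 45, 55, 66, 78 — triangular numbers n(n+1)/2 for n = 8, 9, ….
Position 16 → subsequence A, term 6 = 64.
Position 17 falls in subsequence B as its term 6, giving 972.
Position 18 falls in subsequence C as its term 6, giving 91.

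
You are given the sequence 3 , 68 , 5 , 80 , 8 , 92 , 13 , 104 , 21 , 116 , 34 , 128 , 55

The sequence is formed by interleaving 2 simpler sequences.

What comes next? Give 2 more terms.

140, 89

Split by position mod 2 into 2 tracks.
Stream A: 3, 5, 8, 13, 21, 34, 55 — Fibonacci-style (each term is the sum of the two before it).
Stream B: 68, 80, 92, 104, 116, 128 — linear: a_n = 56 + 12·n.
Term 14 comes from stream B (its 7th entry): 140.
Position 15 → stream A, term 8 = 89.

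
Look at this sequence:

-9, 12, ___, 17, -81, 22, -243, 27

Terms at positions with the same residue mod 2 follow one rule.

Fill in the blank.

-27

Positions 1, 3, 5, … form one subsequence and positions 2, 4, 6, … form another.
Stream A = -9, ?, -81, -243: geometric, ×3 each step.
Stream B = 12, 17, 22, 27: arithmetic, step +5.
So the missing entry in stream A is -27.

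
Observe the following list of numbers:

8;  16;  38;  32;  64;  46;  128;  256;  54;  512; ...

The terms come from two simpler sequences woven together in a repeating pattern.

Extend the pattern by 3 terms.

1024, 62, 2048

The slot pattern repeats as AAB (period 3), so there are 2 interleaved tracks.
Track A: 8, 16, 32, 64, 128, 256, 512 — powers of 2.
Track B: 38, 46, 54 — linear: a_n = 30 + 8·n.
Term 11 comes from track A (its 8th entry): 1024.
Position 12 → track B, term 4 = 62.
Position 13 → track A, term 9 = 2048.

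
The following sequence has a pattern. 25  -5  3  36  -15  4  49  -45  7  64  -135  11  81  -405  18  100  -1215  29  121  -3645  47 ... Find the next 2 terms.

144, -10935

Read the sequence 3 terms at a time; column i is its own pattern.
Track A is 25, 36, 49, 64, 81, 100, 121, which is perfect squares starting at 5².
Track B is -5, -15, -45, -135, -405, -1215, -3645, which is multiplying by 3 each time.
Track C is 3, 4, 7, 11, 18, 29, 47, which is a Fibonacci-like recurrence a_n = a_{n-1} + a_{n-2}.
Term 22 comes from track A (its 8th entry): 144.
The 23rd slot belongs to track B; its 8th term is -10935.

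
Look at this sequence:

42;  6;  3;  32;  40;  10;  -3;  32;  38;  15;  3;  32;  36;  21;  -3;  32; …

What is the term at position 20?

Split by position mod 4: positions 1, 5, 9, … form one track, and each other residue class forms its own.
Track A: 42, 40, 38, 36. Arithmetic, step −2.
Track B: 6, 10, 15, 21. Triangular numbers n(n+1)/2 for n = 3, 4, ….
Track C: 3, -3, 3, -3. Oscillating between 3 and -3.
Track D: 32, 32, 32, 32. Constant 32.
Term 20 comes from track D (its 5th entry): 32.

32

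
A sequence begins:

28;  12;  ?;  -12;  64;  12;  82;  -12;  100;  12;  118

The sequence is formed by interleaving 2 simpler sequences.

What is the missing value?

46

Split by position mod 2 into 2 tracks.
Track A: 28, ?, 64, 82, 100, 118. Arithmetic, step +18.
Track B: 12, -12, 12, -12, 12. Oscillating between 12 and -12.
Track A's pattern makes the blank 46.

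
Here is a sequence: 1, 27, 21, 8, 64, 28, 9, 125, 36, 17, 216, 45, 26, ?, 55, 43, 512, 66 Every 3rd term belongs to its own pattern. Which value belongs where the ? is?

The terms cycle through 3 interleaved subsequences.
Track A = 1, 8, 9, 17, 26, 43: Fibonacci-style (each term is the sum of the two before it).
Track B = 27, 64, 125, 216, ?, 512: perfect cubes starting at 3³.
Track C = 21, 28, 36, 45, 55, 66: triangular numbers n(n+1)/2 for n = 6, 7, ….
Track B's pattern makes the blank 343.

343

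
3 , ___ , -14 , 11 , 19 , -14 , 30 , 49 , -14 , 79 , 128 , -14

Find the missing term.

Positions follow the repeating pattern AAB; grouping by letter gives 2 tracks.
Track A = 3, ?, 11, 19, 30, 49, 79, 128: Fibonacci-style (each term is the sum of the two before it).
Track B = -14, -14, -14, -14: the constant sequence -14.
Track A's pattern makes the blank 8.

8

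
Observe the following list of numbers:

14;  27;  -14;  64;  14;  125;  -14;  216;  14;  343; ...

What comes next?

The terms cycle through 2 interleaved subsequences.
Track A: 14, -14, 14, -14, 14. Oscillating between 14 and -14.
Track B: 27, 64, 125, 216, 343. Consecutive cubes n³ from n = 3.
Position 11 falls in track A as its term 6, giving -14.

-14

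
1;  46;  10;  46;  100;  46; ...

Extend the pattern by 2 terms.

The terms cycle through 2 interleaved subsequences.
Track A: 1, 10, 100. Powers 10^0, 10^1, 10^2, ….
Track B: 46, 46, 46. The constant sequence 46.
Position 7 → track A, term 4 = 1000.
Term 8 comes from track B (its 4th entry): 46.

1000, 46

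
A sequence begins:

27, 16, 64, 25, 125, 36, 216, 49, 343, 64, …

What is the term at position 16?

Taking every 2nd term gives 2 separate tracks.
Subsequence A is 27, 64, 125, 216, 343, which is consecutive cubes n³ from n = 3.
Subsequence B is 16, 25, 36, 49, 64, which is consecutive squares n² from n = 4.
Position 16 → subsequence B, term 8 = 121.

121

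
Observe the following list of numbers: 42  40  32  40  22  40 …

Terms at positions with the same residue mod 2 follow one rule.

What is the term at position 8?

Positions 1, 3, 5, … form one subsequence and positions 2, 4, 6, … form another.
Stream A is 42, 32, 22, which is subtracting 10 each time.
Stream B is 40, 40, 40, which is the constant sequence 40.
Term 8 comes from stream B (its 4th entry): 40.

40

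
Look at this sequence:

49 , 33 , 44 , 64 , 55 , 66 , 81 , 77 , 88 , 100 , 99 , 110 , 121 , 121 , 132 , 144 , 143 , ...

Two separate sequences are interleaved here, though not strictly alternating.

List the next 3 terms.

Positions follow the repeating pattern ABB; grouping by letter gives 2 tracks.
Track A: 49, 64, 81, 100, 121, 144. Consecutive squares n² from n = 7.
Track B: 33, 44, 55, 66, 77, 88, 99, 110, 121, 132, 143. Arithmetic, step +11.
Term 18 comes from track B (its 12th entry): 154.
The 19th slot belongs to track A; its 7th term is 169.
Position 20 → track B, term 13 = 165.

154, 169, 165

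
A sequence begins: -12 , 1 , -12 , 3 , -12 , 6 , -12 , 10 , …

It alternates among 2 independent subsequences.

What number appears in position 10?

15

Positions 1, 3, 5, … form one subsequence and positions 2, 4, 6, … form another.
Track A = -12, -12, -12, -12: always -12.
Track B = 1, 3, 6, 10: triangular numbers starting at T_1.
Term 10 comes from track B (its 5th entry): 15.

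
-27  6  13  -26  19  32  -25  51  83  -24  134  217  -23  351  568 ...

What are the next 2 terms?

The slot pattern repeats as ABB (period 3), so there are 2 interleaved tracks.
Track A: -27, -26, -25, -24, -23 (arithmetic with common difference +1).
Track B: 6, 13, 19, 32, 51, 83, 134, 217, 351, 568 (Fibonacci-style (each term is the sum of the two before it)).
The 16th slot belongs to track A; its 6th term is -22.
The 17th slot belongs to track B; its 11th term is 919.

-22, 919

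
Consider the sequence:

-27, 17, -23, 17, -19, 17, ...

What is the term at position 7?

Split by position mod 2 into 2 tracks.
Stream A is -27, -23, -19, which is arithmetic with common difference +4.
Stream B is 17, 17, 17, which is the constant sequence 17.
Term 7 comes from stream A (its 4th entry): -15.

-15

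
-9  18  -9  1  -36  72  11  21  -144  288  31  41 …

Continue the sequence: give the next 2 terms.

-576, 1152

Reading positions in blocks of 4 reveals the pattern AABB — 2 tracks woven together.
Subsequence A: -9, 18, -36, 72, -144, 288. Multiplying by -2 each time.
Subsequence B: -9, 1, 11, 21, 31, 41. Arithmetic, step +10.
Position 13 → subsequence A, term 7 = -576.
The 14th slot belongs to subsequence A; its 8th term is 1152.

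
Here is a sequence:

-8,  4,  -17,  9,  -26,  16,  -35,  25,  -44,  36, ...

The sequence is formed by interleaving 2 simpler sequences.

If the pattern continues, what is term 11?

-53

Positions 1, 3, 5, … form one subsequence and positions 2, 4, 6, … form another.
Subsequence A: -8, -17, -26, -35, -44 — arithmetic, step −9.
Subsequence B: 4, 9, 16, 25, 36 — perfect squares starting at 2².
Position 11 → subsequence A, term 6 = -53.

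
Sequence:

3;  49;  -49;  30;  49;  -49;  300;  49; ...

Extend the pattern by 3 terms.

Reading positions in blocks of 3 reveals the pattern ABB — 2 tracks woven together.
Track A = 3, 30, 300: a geometric progression (common ratio 10).
Track B = 49, -49, 49, -49, 49: alternating ±49.
Position 9 → track B, term 6 = -49.
Position 10 → track A, term 4 = 3000.
Position 11 falls in track B as its term 7, giving 49.

-49, 3000, 49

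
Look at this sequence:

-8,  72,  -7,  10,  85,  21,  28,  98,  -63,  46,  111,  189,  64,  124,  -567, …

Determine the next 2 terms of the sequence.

82, 137

The terms cycle through 3 interleaved subsequences.
Track A: -8, 10, 28, 46, 64 — arithmetic with common difference +18.
Track B: 72, 85, 98, 111, 124 — linear: a_n = 59 + 13·n.
Track C: -7, 21, -63, 189, -567 — a geometric progression (common ratio -3).
Position 16 falls in track A as its term 6, giving 82.
Position 17 falls in track B as its term 6, giving 137.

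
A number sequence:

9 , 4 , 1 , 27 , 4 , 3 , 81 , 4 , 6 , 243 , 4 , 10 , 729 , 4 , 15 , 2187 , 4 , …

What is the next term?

21

Split by position mod 3: positions 1, 4, 7, … form one track, and each other residue class forms its own.
Track A: 9, 27, 81, 243, 729, 2187 — successive powers of 3.
Track B: 4, 4, 4, 4, 4, 4 — constant 4.
Track C: 1, 3, 6, 10, 15 — triangular numbers n(n+1)/2 for n = 1, 2, ….
Position 18 → track C, term 6 = 21.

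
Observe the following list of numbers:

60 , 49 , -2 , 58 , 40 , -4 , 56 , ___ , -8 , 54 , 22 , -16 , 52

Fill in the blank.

Taking every 3rd term gives 3 separate tracks.
Stream A is 60, 58, 56, 54, 52, which is arithmetic, step −2.
Stream B is 49, 40, ?, 22, which is linear: a_n = 58 − 9·n.
Stream C is -2, -4, -8, -16, which is geometric with ratio 2.
Filling stream B at index 3 by its rule yields 31.

31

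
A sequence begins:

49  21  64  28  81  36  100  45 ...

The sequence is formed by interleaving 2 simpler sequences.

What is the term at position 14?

The terms cycle through 2 interleaved subsequences.
Track A: 49, 64, 81, 100 — the squares 7², 8², 9², ….
Track B: 21, 28, 36, 45 — the triangular numbers T_6, T_7, ….
Position 14 → track B, term 7 = 78.

78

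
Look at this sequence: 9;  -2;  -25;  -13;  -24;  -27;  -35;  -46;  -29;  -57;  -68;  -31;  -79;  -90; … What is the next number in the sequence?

-33

Reading positions in blocks of 3 reveals the pattern AAB — 2 tracks woven together.
Subsequence A: 9, -2, -13, -24, -35, -46, -57, -68, -79, -90 — linear: a_n = 20 − 11·n.
Subsequence B: -25, -27, -29, -31 — arithmetic with common difference −2.
Position 15 falls in subsequence B as its term 5, giving -33.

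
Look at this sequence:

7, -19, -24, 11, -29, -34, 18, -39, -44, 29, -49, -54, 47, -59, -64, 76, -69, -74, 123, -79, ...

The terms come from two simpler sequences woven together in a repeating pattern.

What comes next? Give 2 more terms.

-84, 199

The slot pattern repeats as ABB (period 3), so there are 2 interleaved tracks.
Stream A is 7, 11, 18, 29, 47, 76, 123, which is Fibonacci-style (each term is the sum of the two before it).
Stream B is -19, -24, -29, -34, -39, -44, -49, -54, -59, -64, -69, -74, -79, which is arithmetic with common difference −5.
Position 21 → stream B, term 14 = -84.
Position 22 falls in stream A as its term 8, giving 199.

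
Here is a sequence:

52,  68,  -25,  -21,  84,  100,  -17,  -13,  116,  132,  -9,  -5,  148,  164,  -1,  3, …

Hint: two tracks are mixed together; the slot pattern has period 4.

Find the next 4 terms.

180, 196, 7, 11

Positions follow the repeating pattern AABB; grouping by letter gives 2 tracks.
Subsequence A is 52, 68, 84, 100, 116, 132, 148, 164, which is arithmetic, step +16.
Subsequence B is -25, -21, -17, -13, -9, -5, -1, 3, which is linear: a_n = -29 + 4·n.
Position 17 falls in subsequence A as its term 9, giving 180.
Term 18 comes from subsequence A (its 10th entry): 196.
The 19th slot belongs to subsequence B; its 9th term is 7.
The 20th slot belongs to subsequence B; its 10th term is 11.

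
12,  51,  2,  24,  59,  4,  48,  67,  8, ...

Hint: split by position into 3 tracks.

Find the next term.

Split by position mod 3 into 3 tracks.
Stream A: 12, 24, 48 — geometric with ratio 2.
Stream B: 51, 59, 67 — arithmetic with common difference +8.
Stream C: 2, 4, 8 — successive powers of 2.
Position 10 → stream A, term 4 = 96.

96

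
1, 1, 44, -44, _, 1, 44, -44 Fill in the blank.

1

Positions follow the repeating pattern AABB; grouping by letter gives 2 tracks.
Stream A: 1, 1, ?, 1 — constant 1.
Stream B: 44, -44, 44, -44 — the oscillation 44·(−1)^(n+1).
The gap is stream A's term 3; the rule gives 1.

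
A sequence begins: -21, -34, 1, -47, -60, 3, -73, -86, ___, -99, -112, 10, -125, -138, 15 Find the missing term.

6

Reading positions in blocks of 3 reveals the pattern AAB — 2 tracks woven together.
Stream A: -21, -34, -47, -60, -73, -86, -99, -112, -125, -138 (subtracting 13 each time).
Stream B: 1, 3, ?, 10, 15 (the triangular numbers T_1, T_2, …).
So the missing entry in stream B is 6.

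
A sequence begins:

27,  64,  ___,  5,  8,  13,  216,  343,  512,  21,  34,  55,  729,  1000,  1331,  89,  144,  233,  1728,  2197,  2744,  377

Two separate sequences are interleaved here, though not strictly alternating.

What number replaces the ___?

125

The slot pattern repeats as AAABBB (period 6), so there are 2 interleaved tracks.
Track A = 27, 64, ?, 216, 343, 512, 729, 1000, 1331, 1728, 2197, 2744: the cubes 3³, 4³, 5³, ….
Track B = 5, 8, 13, 21, 34, 55, 89, 144, 233, 377: Fibonacci-style (each term is the sum of the two before it).
So the missing entry in track A is 125.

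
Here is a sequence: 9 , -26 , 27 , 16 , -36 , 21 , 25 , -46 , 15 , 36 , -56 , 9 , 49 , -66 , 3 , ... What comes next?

64

Taking every 3rd term gives 3 separate tracks.
Track A: 9, 16, 25, 36, 49. Consecutive squares n² from n = 3.
Track B: -26, -36, -46, -56, -66. Arithmetic, step −10.
Track C: 27, 21, 15, 9, 3. Arithmetic with common difference −6.
Position 16 → track A, term 6 = 64.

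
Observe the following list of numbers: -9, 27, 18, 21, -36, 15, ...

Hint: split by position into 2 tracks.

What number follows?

Split by position mod 2 into 2 tracks.
Subsequence A: -9, 18, -36. Geometric with ratio -2.
Subsequence B: 27, 21, 15. Linear: a_n = 33 − 6·n.
The 7th slot belongs to subsequence A; its 4th term is 72.

72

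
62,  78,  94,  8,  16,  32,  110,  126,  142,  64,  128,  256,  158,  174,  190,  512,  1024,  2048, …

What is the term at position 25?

The slot pattern repeats as AAABBB (period 6), so there are 2 interleaved tracks.
Track A: 62, 78, 94, 110, 126, 142, 158, 174, 190. Linear: a_n = 46 + 16·n.
Track B: 8, 16, 32, 64, 128, 256, 512, 1024, 2048. Powers 2^3, 2^4, 2^5, ….
Position 25 falls in track A as its term 13, giving 254.

254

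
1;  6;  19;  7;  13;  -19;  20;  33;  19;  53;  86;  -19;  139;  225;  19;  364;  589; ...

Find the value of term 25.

Positions follow the repeating pattern AAB; grouping by letter gives 2 tracks.
Track A is 1, 6, 7, 13, 20, 33, 53, 86, 139, 225, 364, 589, which is each term equals the sum of the previous two.
Track B is 19, -19, 19, -19, 19, which is oscillating between 19 and -19.
Term 25 comes from track A (its 17th entry): 6532.

6532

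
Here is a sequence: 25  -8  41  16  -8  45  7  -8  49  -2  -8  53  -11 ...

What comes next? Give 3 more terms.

Taking every 3rd term gives 3 separate tracks.
Track A: 25, 16, 7, -2, -11 (linear: a_n = 34 − 9·n).
Track B: -8, -8, -8, -8 (constant -8).
Track C: 41, 45, 49, 53 (linear: a_n = 37 + 4·n).
The 14th slot belongs to track B; its 5th term is -8.
The 15th slot belongs to track C; its 5th term is 57.
Term 16 comes from track A (its 6th entry): -20.

-8, 57, -20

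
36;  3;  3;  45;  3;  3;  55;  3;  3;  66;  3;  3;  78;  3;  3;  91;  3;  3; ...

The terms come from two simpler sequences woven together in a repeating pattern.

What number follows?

105

Positions follow the repeating pattern ABB; grouping by letter gives 2 tracks.
Subsequence A: 36, 45, 55, 66, 78, 91 (the triangular numbers T_8, T_9, …).
Subsequence B: 3, 3, 3, 3, 3, 3, 3, 3, 3, 3, 3, 3 (the constant sequence 3).
Position 19 → subsequence A, term 7 = 105.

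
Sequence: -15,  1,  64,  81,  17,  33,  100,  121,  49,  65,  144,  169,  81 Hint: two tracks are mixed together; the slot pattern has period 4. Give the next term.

97

Reading positions in blocks of 4 reveals the pattern AABB — 2 tracks woven together.
Subsequence A is -15, 1, 17, 33, 49, 65, 81, which is adding 16 each time.
Subsequence B is 64, 81, 100, 121, 144, 169, which is consecutive squares n² from n = 8.
Position 14 falls in subsequence A as its term 8, giving 97.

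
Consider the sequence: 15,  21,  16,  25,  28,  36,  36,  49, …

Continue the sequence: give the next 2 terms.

Positions follow the repeating pattern AABB; grouping by letter gives 2 tracks.
Subsequence A: 15, 21, 28, 36 — triangular numbers starting at T_5.
Subsequence B: 16, 25, 36, 49 — the squares 4², 5², 6², ….
The 9th slot belongs to subsequence A; its 5th term is 45.
Position 10 falls in subsequence A as its term 6, giving 55.

45, 55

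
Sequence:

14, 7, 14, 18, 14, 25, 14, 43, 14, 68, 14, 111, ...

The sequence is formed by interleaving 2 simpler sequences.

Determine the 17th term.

14

Split by position mod 2 into 2 tracks.
Stream A: 14, 14, 14, 14, 14, 14 (always 14).
Stream B: 7, 18, 25, 43, 68, 111 (each term equals the sum of the previous two).
Position 17 → stream A, term 9 = 14.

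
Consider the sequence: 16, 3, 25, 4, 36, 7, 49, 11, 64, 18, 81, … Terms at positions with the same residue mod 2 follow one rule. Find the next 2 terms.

29, 100

Split by position mod 2 into 2 tracks.
Track A is 16, 25, 36, 49, 64, 81, which is the squares 4², 5², 6², ….
Track B is 3, 4, 7, 11, 18, which is each term equals the sum of the previous two.
The 12th slot belongs to track B; its 6th term is 29.
The 13th slot belongs to track A; its 7th term is 100.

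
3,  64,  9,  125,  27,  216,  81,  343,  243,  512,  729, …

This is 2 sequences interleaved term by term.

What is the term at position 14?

1000

Positions 1, 3, 5, … form one subsequence and positions 2, 4, 6, … form another.
Track A: 3, 9, 27, 81, 243, 729 (successive powers of 3).
Track B: 64, 125, 216, 343, 512 (the cubes 4³, 5³, 6³, …).
Position 14 → track B, term 7 = 1000.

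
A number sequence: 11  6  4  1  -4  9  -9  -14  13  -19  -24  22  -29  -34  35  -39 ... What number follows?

-44

The slot pattern repeats as AAB (period 3), so there are 2 interleaved tracks.
Track A: 11, 6, 1, -4, -9, -14, -19, -24, -29, -34, -39 (arithmetic with common difference −5).
Track B: 4, 9, 13, 22, 35 (a Fibonacci-like recurrence a_n = a_{n-1} + a_{n-2}).
Position 17 falls in track A as its term 12, giving -44.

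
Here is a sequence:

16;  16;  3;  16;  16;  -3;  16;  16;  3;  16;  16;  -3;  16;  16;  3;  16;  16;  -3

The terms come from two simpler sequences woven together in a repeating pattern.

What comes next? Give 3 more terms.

16, 16, 3

The slot pattern repeats as AAB (period 3), so there are 2 interleaved tracks.
Subsequence A = 16, 16, 16, 16, 16, 16, 16, 16, 16, 16, 16, 16: the constant sequence 16.
Subsequence B = 3, -3, 3, -3, 3, -3: alternating ±3.
Term 19 comes from subsequence A (its 13th entry): 16.
Term 20 comes from subsequence A (its 14th entry): 16.
Position 21 falls in subsequence B as its term 7, giving 3.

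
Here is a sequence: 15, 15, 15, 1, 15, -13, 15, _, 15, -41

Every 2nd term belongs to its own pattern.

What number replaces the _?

-27

The terms cycle through 2 interleaved subsequences.
Subsequence A = 15, 15, 15, 15, 15: always 15.
Subsequence B = 15, 1, -13, ?, -41: arithmetic with common difference −14.
Filling subsequence B at index 4 by its rule yields -27.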